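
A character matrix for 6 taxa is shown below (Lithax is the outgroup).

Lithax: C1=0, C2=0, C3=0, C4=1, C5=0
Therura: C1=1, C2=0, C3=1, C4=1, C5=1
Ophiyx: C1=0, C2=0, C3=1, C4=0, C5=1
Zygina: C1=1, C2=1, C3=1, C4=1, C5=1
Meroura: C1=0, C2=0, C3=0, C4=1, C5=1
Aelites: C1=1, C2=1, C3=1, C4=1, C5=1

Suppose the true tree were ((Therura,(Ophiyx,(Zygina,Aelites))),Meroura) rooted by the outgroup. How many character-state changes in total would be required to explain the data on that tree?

6

Map each character onto ((Therura,(Ophiyx,(Zygina,Aelites))),Meroura) (rooted by Lithax) and count the minimum state changes it requires (Fitch parsimony):
C1: 2; C2: 1; C3: 1; C4: 1; C5: 1.
Total tree length = 6.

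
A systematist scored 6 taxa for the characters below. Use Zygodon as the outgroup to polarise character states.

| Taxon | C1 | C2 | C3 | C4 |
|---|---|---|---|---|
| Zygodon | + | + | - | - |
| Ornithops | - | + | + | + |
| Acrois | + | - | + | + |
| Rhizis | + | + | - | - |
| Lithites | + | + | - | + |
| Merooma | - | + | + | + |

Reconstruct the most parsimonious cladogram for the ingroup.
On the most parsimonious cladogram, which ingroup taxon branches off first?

Rhizis

Character polarity is set by the outgroup: the derived state is whichever differs from the outgroup's state, so for C1, C2 the derived state is '-', and for the remaining characters it is '+'.
C1 (derived state '-') is shared by Merooma and Ornithops — a synapomorphy uniting that clade.
C2 (derived state '-') is unique to Acrois (autapomorphy; uninformative for grouping).
C3: derived state '+' in Acrois, Merooma, and Ornithops only — synapomorphy for {Acrois, Merooma, Ornithops}.
C4: derived state '+' in Acrois, Lithites, Merooma, and Ornithops only — synapomorphy for {Acrois, Lithites, Merooma, Ornithops}.
Most parsimonious ingroup topology: ((Lithites,((Ornithops,Merooma),Acrois)),Rhizis).
Rhizis is sister to the clade containing all other ingroup taxa, so it is the earliest-diverging (most basal) ingroup lineage.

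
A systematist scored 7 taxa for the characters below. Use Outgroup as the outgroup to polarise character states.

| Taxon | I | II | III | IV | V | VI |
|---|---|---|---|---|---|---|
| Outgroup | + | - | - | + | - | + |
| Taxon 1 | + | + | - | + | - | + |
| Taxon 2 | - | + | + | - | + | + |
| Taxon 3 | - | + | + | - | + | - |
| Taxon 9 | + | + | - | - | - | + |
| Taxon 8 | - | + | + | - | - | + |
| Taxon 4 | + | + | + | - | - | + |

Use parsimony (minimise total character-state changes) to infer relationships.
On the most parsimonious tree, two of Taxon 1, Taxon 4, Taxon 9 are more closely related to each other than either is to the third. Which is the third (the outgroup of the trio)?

Character polarity is set by the outgroup: the derived state is whichever differs from the outgroup's state, so for I, IV, VI the derived state is '-', and for the remaining characters it is '+'.
I (derived state '-') is shared by Taxon 2, Taxon 3, and Taxon 8 — a synapomorphy uniting that clade.
All ingroup taxa share the derived state '+' for II; it defines the ingroup but does not resolve relationships within it.
III: derived state '+' in Taxon 2, Taxon 3, Taxon 4, and Taxon 8 only — synapomorphy for {Taxon 2, Taxon 3, Taxon 4, Taxon 8}.
IV (derived state '-') is shared by Taxon 2, Taxon 3, Taxon 4, Taxon 8, and Taxon 9 — a synapomorphy uniting that clade.
V: derived state '+' in Taxon 2 and Taxon 3 only — synapomorphy for {Taxon 2, Taxon 3}.
VI (derived state '-') is unique to Taxon 3 (autapomorphy; uninformative for grouping).
Most parsimonious ingroup topology: (Taxon 1,((((Taxon 2,Taxon 3),Taxon 8),Taxon 4),Taxon 9)).
Taxon 9 and Taxon 4 share a more recent common ancestor with each other than either does with Taxon 1, so Taxon 1 is the least closely related of the three.

Taxon 1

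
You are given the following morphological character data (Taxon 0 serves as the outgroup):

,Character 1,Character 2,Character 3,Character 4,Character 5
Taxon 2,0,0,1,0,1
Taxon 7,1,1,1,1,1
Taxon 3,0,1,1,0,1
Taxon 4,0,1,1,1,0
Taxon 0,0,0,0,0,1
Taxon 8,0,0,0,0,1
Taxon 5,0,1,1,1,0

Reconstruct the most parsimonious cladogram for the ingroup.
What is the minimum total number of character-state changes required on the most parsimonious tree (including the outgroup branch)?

5

Character polarity is set by the outgroup: the derived state is whichever differs from the outgroup's state, so for Character 5 the derived state is '0', and for the remaining characters it is '1'.
Character 1: derived state '1' in Taxon 7 only — an autapomorphy, so it tells us nothing about relationships among taxa.
Only Taxon 3, Taxon 4, Taxon 5, and Taxon 7 show the derived state '1' for Character 2, supporting them as a clade.
Character 3 (derived state '1') is shared by Taxon 2, Taxon 3, Taxon 4, Taxon 5, and Taxon 7 — a synapomorphy uniting that clade.
Character 4 (derived state '1') is shared by Taxon 4, Taxon 5, and Taxon 7 — a synapomorphy uniting that clade.
Only Taxon 4 and Taxon 5 show the derived state '0' for Character 5, supporting them as a clade.
Most parsimonious ingroup topology: (((((Taxon 5,Taxon 4),Taxon 7),Taxon 3),Taxon 2),Taxon 8).
Changes per character on this tree: Character 1: 1; Character 2: 1; Character 3: 1; Character 4: 1; Character 5: 1.
Total = 5.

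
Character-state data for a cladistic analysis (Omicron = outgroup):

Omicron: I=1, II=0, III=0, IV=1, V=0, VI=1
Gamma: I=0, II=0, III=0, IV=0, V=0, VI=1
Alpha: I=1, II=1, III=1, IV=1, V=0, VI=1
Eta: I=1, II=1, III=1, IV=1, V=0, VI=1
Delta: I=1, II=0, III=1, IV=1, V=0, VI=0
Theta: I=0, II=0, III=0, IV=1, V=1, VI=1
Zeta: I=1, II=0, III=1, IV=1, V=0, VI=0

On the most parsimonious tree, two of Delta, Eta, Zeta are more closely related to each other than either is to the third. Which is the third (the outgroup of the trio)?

Character polarity is set by the outgroup: the derived state is whichever differs from the outgroup's state, so for I, IV, VI the derived state is '0', and for the remaining characters it is '1'.
Only Gamma and Theta show the derived state '0' for I, supporting them as a clade.
Only Alpha and Eta show the derived state '1' for II, supporting them as a clade.
Only Alpha, Delta, Eta, and Zeta show the derived state '1' for III, supporting them as a clade.
IV: derived state '0' in Gamma only — an autapomorphy, so it tells us nothing about relationships among taxa.
V (derived state '1') is unique to Theta (autapomorphy; uninformative for grouping).
Only Delta and Zeta show the derived state '0' for VI, supporting them as a clade.
Most parsimonious ingroup topology: ((Gamma,Theta),((Alpha,Eta),(Delta,Zeta))).
Zeta and Delta share a more recent common ancestor with each other than either does with Eta, so Eta is the least closely related of the three.

Eta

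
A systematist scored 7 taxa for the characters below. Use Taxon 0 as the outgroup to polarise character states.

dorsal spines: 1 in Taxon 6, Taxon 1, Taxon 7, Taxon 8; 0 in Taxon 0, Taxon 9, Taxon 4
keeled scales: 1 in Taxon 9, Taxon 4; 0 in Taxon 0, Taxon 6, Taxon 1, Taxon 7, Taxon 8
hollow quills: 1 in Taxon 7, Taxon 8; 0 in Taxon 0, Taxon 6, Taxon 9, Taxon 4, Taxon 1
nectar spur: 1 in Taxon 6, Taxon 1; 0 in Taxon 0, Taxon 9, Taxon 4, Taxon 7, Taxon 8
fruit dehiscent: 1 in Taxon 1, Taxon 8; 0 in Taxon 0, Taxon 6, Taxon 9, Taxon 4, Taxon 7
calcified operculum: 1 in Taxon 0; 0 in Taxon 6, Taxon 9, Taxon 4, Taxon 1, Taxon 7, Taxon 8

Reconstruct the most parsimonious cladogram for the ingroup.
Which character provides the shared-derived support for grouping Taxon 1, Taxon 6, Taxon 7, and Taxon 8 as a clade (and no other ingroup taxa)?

dorsal spines

Character polarity is set by the outgroup: the derived state is whichever differs from the outgroup's state, so for calcified operculum the derived state is '0', and for the remaining characters it is '1'.
Only Taxon 1, Taxon 6, Taxon 7, and Taxon 8 show the derived state '1' for dorsal spines, supporting them as a clade.
keeled scales: derived state '1' in Taxon 4 and Taxon 9 only — synapomorphy for {Taxon 4, Taxon 9}.
hollow quills: derived state '1' in Taxon 7 and Taxon 8 only — synapomorphy for {Taxon 7, Taxon 8}.
nectar spur (derived state '1') is shared by Taxon 1 and Taxon 6 — a synapomorphy uniting that clade.
fruit dehiscent (state '1') occurs in Taxon 1 and Taxon 8 but conflicts with the nesting implied by the other characters — most parsimoniously interpreted as homoplasy.
All ingroup taxa share the derived state '0' for calcified operculum; it defines the ingroup but does not resolve relationships within it.
Most parsimonious ingroup topology: (((Taxon 6,Taxon 1),(Taxon 7,Taxon 8)),(Taxon 9,Taxon 4)).
The clade {Taxon 1, Taxon 6, Taxon 7, Taxon 8} is supported by dorsal spines: its derived state '1' occurs in exactly those taxa and in no other taxon (including the outgroup).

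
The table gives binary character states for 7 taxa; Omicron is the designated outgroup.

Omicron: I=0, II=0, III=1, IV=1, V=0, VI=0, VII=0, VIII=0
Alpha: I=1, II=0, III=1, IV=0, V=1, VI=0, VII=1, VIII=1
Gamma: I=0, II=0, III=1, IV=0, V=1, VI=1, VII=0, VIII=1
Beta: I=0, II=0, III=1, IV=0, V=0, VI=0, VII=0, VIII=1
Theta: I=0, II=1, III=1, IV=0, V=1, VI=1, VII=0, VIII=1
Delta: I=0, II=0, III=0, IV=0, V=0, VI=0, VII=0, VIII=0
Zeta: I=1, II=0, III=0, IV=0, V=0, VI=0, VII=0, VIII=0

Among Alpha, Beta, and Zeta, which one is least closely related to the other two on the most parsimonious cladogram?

Zeta

Character polarity is set by the outgroup: the derived state is whichever differs from the outgroup's state, so for III, IV the derived state is '0', and for the remaining characters it is '1'.
I (state '1') occurs in Alpha and Zeta but conflicts with the nesting implied by the other characters — most parsimoniously interpreted as homoplasy.
II: derived state '1' in Theta only — an autapomorphy, so it tells us nothing about relationships among taxa.
Only Delta and Zeta show the derived state '0' for III, supporting them as a clade.
All ingroup taxa share the derived state '0' for IV; it defines the ingroup but does not resolve relationships within it.
Only Alpha, Gamma, and Theta show the derived state '1' for V, supporting them as a clade.
VI: derived state '1' in Gamma and Theta only — synapomorphy for {Gamma, Theta}.
VII: derived state '1' in Alpha only — an autapomorphy, so it tells us nothing about relationships among taxa.
Only Alpha, Beta, Gamma, and Theta show the derived state '1' for VIII, supporting them as a clade.
Most parsimonious ingroup topology: (((Alpha,(Gamma,Theta)),Beta),(Delta,Zeta)).
Beta and Alpha share a more recent common ancestor with each other than either does with Zeta, so Zeta is the least closely related of the three.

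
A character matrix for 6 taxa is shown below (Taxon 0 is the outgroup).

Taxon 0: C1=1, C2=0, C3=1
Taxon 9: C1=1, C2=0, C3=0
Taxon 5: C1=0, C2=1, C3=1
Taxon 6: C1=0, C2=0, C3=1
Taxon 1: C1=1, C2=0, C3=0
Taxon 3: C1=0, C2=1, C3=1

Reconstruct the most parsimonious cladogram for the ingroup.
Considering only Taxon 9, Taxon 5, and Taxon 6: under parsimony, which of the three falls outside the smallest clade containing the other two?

Taxon 9

Character polarity is set by the outgroup: the derived state is whichever differs from the outgroup's state, so for C1, C3 the derived state is '0', and for the remaining characters it is '1'.
C1: derived state '0' in Taxon 3, Taxon 5, and Taxon 6 only — synapomorphy for {Taxon 3, Taxon 5, Taxon 6}.
C2 (derived state '1') is shared by Taxon 3 and Taxon 5 — a synapomorphy uniting that clade.
C3 (derived state '0') is shared by Taxon 1 and Taxon 9 — a synapomorphy uniting that clade.
Most parsimonious ingroup topology: ((Taxon 9,Taxon 1),((Taxon 5,Taxon 3),Taxon 6)).
Taxon 5 and Taxon 6 share a more recent common ancestor with each other than either does with Taxon 9, so Taxon 9 is the least closely related of the three.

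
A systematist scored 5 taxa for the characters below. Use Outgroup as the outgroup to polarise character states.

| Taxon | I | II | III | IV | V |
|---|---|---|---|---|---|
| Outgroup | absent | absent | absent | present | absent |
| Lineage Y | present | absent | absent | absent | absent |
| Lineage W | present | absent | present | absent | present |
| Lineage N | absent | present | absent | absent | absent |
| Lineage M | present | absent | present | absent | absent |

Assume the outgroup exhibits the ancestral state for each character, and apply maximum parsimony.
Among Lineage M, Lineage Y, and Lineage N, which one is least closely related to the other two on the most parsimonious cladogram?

Lineage N

Character polarity is set by the outgroup: the derived state is whichever differs from the outgroup's state, so for IV the derived state is 'absent', and for the remaining characters it is 'present'.
I (derived state 'present') is shared by Lineage M, Lineage W, and Lineage Y — a synapomorphy uniting that clade.
II: derived state 'present' in Lineage N only — an autapomorphy, so it tells us nothing about relationships among taxa.
III: derived state 'present' in Lineage M and Lineage W only — synapomorphy for {Lineage M, Lineage W}.
IV (derived state 'absent') is shared by all ingroup taxa — unites the whole ingroup.
V (derived state 'present') is unique to Lineage W (autapomorphy; uninformative for grouping).
Most parsimonious ingroup topology: ((Lineage Y,(Lineage W,Lineage M)),Lineage N).
Lineage M and Lineage Y share a more recent common ancestor with each other than either does with Lineage N, so Lineage N is the least closely related of the three.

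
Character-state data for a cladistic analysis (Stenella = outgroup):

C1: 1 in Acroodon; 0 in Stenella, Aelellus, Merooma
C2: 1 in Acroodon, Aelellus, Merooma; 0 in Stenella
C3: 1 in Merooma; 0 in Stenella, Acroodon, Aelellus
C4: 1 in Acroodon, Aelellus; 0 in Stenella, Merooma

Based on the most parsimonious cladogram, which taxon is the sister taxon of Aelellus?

The outgroup has state '0' for every character, so '1' is the derived state throughout.
C1: derived state '1' in Acroodon only — an autapomorphy, so it tells us nothing about relationships among taxa.
All ingroup taxa share the derived state '1' for C2; it defines the ingroup but does not resolve relationships within it.
C3: derived state '1' in Merooma only — an autapomorphy, so it tells us nothing about relationships among taxa.
C4: derived state '1' in Acroodon and Aelellus only — synapomorphy for {Acroodon, Aelellus}.
Most parsimonious ingroup topology: ((Acroodon,Aelellus),Merooma).
Aelellus and Acroodon form a cherry on this tree, so they are sister taxa.

Acroodon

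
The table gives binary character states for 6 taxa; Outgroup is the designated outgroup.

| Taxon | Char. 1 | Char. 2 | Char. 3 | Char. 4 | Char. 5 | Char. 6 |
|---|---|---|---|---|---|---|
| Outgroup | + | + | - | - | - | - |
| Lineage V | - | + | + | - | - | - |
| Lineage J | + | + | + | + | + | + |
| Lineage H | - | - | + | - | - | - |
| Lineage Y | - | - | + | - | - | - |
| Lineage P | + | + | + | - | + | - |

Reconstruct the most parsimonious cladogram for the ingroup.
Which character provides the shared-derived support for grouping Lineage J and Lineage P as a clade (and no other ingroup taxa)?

Char. 5

Character polarity is set by the outgroup: the derived state is whichever differs from the outgroup's state, so for Char. 1, Char. 2 the derived state is '-', and for the remaining characters it is '+'.
Char. 1: derived state '-' in Lineage H, Lineage V, and Lineage Y only — synapomorphy for {Lineage H, Lineage V, Lineage Y}.
Char. 2 (derived state '-') is shared by Lineage H and Lineage Y — a synapomorphy uniting that clade.
All ingroup taxa share the derived state '+' for Char. 3; it defines the ingroup but does not resolve relationships within it.
Char. 4: derived state '+' in Lineage J only — an autapomorphy, so it tells us nothing about relationships among taxa.
Only Lineage J and Lineage P show the derived state '+' for Char. 5, supporting them as a clade.
Char. 6: derived state '+' in Lineage J only — an autapomorphy, so it tells us nothing about relationships among taxa.
Most parsimonious ingroup topology: (((Lineage Y,Lineage H),Lineage V),(Lineage P,Lineage J)).
The clade {Lineage J, Lineage P} is supported by Char. 5: its derived state '+' occurs in exactly those taxa and in no other taxon (including the outgroup).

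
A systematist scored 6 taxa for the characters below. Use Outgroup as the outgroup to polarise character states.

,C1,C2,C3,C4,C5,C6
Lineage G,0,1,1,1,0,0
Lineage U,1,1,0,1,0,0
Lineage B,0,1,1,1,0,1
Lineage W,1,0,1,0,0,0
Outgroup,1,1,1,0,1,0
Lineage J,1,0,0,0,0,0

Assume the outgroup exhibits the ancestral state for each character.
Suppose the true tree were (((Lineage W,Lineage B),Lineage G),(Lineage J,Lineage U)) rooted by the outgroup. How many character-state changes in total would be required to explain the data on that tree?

Map each character onto (((Lineage W,Lineage B),Lineage G),(Lineage J,Lineage U)) (rooted by Outgroup) and count the minimum state changes it requires (Fitch parsimony):
C1: 2; C2: 2; C3: 1; C4: 3; C5: 1; C6: 1.
Total tree length = 10.

10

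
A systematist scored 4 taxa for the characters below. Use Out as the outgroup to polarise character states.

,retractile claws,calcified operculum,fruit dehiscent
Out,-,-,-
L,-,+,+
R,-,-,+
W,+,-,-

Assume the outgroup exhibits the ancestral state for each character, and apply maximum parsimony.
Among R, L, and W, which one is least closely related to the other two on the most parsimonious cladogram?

W

The outgroup has state '-' for every character, so '+' is the derived state throughout.
retractile claws: derived state '+' in W only — an autapomorphy, so it tells us nothing about relationships among taxa.
calcified operculum (derived state '+') is unique to L (autapomorphy; uninformative for grouping).
fruit dehiscent (derived state '+') is shared by L and R — a synapomorphy uniting that clade.
Most parsimonious ingroup topology: ((L,R),W).
R and L share a more recent common ancestor with each other than either does with W, so W is the least closely related of the three.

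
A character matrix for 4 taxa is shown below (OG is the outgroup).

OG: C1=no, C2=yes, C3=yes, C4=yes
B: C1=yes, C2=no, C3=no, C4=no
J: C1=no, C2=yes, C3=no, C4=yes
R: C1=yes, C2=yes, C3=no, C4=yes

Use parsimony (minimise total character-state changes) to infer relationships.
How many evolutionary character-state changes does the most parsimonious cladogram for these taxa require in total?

Character polarity is set by the outgroup: the derived state is whichever differs from the outgroup's state, so for C2, C3, C4 the derived state is 'no', and for the remaining characters it is 'yes'.
Only B and R show the derived state 'yes' for C1, supporting them as a clade.
C2 (derived state 'no') is unique to B (autapomorphy; uninformative for grouping).
C3 (derived state 'no') is shared by all ingroup taxa — unites the whole ingroup.
C4 (derived state 'no') is unique to B (autapomorphy; uninformative for grouping).
Most parsimonious ingroup topology: ((B,R),J).
Changes per character on this tree: C1: 1; C2: 1; C3: 1; C4: 1.
Total = 4.

4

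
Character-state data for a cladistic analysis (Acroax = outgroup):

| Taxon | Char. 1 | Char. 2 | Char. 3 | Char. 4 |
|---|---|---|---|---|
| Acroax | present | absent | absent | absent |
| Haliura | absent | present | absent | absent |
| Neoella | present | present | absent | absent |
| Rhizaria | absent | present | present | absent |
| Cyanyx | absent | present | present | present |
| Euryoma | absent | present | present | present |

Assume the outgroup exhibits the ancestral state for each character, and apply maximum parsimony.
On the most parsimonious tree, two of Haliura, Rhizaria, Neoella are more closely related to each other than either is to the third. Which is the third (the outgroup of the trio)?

Neoella

Character polarity is set by the outgroup: the derived state is whichever differs from the outgroup's state, so for Char. 1 the derived state is 'absent', and for the remaining characters it is 'present'.
Char. 1 (derived state 'absent') is shared by Cyanyx, Euryoma, Haliura, and Rhizaria — a synapomorphy uniting that clade.
All ingroup taxa share the derived state 'present' for Char. 2; it defines the ingroup but does not resolve relationships within it.
Only Cyanyx, Euryoma, and Rhizaria show the derived state 'present' for Char. 3, supporting them as a clade.
Char. 4: derived state 'present' in Cyanyx and Euryoma only — synapomorphy for {Cyanyx, Euryoma}.
Most parsimonious ingroup topology: ((Haliura,(Rhizaria,(Cyanyx,Euryoma))),Neoella).
Haliura and Rhizaria share a more recent common ancestor with each other than either does with Neoella, so Neoella is the least closely related of the three.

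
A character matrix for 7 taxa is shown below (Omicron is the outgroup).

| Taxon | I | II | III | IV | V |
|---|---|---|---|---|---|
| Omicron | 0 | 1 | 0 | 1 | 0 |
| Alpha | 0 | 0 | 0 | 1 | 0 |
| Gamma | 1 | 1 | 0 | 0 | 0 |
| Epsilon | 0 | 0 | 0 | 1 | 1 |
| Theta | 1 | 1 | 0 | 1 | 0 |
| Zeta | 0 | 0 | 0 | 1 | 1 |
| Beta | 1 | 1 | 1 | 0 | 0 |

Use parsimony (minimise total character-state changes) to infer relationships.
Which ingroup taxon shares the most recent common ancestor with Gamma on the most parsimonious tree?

Beta

Character polarity is set by the outgroup: the derived state is whichever differs from the outgroup's state, so for II, IV the derived state is '0', and for the remaining characters it is '1'.
I (derived state '1') is shared by Beta, Gamma, and Theta — a synapomorphy uniting that clade.
II: derived state '0' in Alpha, Epsilon, and Zeta only — synapomorphy for {Alpha, Epsilon, Zeta}.
III (derived state '1') is unique to Beta (autapomorphy; uninformative for grouping).
IV: derived state '0' in Beta and Gamma only — synapomorphy for {Beta, Gamma}.
V (derived state '1') is shared by Epsilon and Zeta — a synapomorphy uniting that clade.
Most parsimonious ingroup topology: (((Gamma,Beta),Theta),((Epsilon,Zeta),Alpha)).
Gamma and Beta form a cherry on this tree, so they are sister taxa.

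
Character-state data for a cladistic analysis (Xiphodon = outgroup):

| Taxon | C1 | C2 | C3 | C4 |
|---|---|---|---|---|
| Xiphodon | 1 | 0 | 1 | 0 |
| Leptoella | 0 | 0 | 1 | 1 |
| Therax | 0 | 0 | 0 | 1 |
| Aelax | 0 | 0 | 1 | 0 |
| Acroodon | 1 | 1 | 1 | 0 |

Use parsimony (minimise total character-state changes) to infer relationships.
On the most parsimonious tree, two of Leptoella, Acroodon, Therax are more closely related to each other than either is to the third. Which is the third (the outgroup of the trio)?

Acroodon

Character polarity is set by the outgroup: the derived state is whichever differs from the outgroup's state, so for C1, C3 the derived state is '0', and for the remaining characters it is '1'.
C1: derived state '0' in Aelax, Leptoella, and Therax only — synapomorphy for {Aelax, Leptoella, Therax}.
C2 (derived state '1') is unique to Acroodon (autapomorphy; uninformative for grouping).
C3: derived state '0' in Therax only — an autapomorphy, so it tells us nothing about relationships among taxa.
Only Leptoella and Therax show the derived state '1' for C4, supporting them as a clade.
Most parsimonious ingroup topology: (((Leptoella,Therax),Aelax),Acroodon).
Therax and Leptoella share a more recent common ancestor with each other than either does with Acroodon, so Acroodon is the least closely related of the three.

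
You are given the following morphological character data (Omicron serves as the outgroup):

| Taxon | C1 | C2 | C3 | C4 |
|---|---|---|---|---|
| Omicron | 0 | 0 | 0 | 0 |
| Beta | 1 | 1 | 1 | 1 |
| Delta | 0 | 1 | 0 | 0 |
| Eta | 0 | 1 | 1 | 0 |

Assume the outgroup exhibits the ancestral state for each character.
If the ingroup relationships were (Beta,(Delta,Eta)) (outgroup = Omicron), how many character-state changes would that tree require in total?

Map each character onto (Beta,(Delta,Eta)) (rooted by Omicron) and count the minimum state changes it requires (Fitch parsimony):
C1: 1; C2: 1; C3: 2; C4: 1.
Total tree length = 5.

5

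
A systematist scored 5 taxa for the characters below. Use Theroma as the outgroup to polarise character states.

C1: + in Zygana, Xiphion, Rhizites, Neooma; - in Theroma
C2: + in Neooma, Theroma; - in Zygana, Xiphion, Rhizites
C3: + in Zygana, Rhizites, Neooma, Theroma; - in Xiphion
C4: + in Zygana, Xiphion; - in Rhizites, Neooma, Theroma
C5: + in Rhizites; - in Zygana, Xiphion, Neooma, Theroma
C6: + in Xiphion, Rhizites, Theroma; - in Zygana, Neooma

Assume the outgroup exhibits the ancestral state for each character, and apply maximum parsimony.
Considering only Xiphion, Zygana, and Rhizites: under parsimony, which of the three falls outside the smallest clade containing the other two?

Character polarity is set by the outgroup: the derived state is whichever differs from the outgroup's state, so for C2, C3, C6 the derived state is '-', and for the remaining characters it is '+'.
C1 (derived state '+') is shared by all ingroup taxa — unites the whole ingroup.
Only Rhizites, Xiphion, and Zygana show the derived state '-' for C2, supporting them as a clade.
C3: derived state '-' in Xiphion only — an autapomorphy, so it tells us nothing about relationships among taxa.
C4 (derived state '+') is shared by Xiphion and Zygana — a synapomorphy uniting that clade.
C5 (derived state '+') is unique to Rhizites (autapomorphy; uninformative for grouping).
C6 (state '-') occurs in Neooma and Zygana but conflicts with the nesting implied by the other characters — most parsimoniously interpreted as homoplasy.
Most parsimonious ingroup topology: (((Zygana,Xiphion),Rhizites),Neooma).
Zygana and Xiphion share a more recent common ancestor with each other than either does with Rhizites, so Rhizites is the least closely related of the three.

Rhizites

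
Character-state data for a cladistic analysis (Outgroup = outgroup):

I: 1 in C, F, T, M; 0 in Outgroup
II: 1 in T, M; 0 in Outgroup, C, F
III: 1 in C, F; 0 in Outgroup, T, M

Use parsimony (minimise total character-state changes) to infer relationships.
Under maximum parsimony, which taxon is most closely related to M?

T

The outgroup has state '0' for every character, so '1' is the derived state throughout.
All ingroup taxa share the derived state '1' for I; it defines the ingroup but does not resolve relationships within it.
II (derived state '1') is shared by M and T — a synapomorphy uniting that clade.
Only C and F show the derived state '1' for III, supporting them as a clade.
Most parsimonious ingroup topology: ((C,F),(T,M)).
M and T form a cherry on this tree, so they are sister taxa.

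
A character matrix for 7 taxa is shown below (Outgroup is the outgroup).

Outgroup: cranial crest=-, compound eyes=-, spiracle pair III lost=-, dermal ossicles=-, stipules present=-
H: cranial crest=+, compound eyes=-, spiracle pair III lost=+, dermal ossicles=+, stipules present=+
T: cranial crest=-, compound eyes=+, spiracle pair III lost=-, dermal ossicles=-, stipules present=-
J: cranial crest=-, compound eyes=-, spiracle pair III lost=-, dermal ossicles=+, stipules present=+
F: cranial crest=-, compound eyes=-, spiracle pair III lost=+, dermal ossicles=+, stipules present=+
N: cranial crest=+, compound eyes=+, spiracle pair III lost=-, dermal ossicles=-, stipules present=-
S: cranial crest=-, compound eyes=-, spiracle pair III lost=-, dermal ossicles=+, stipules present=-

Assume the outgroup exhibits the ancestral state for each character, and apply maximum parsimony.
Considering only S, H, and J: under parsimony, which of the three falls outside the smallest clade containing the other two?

S

The outgroup has state '-' for every character, so '+' is the derived state throughout.
cranial crest groups H and N, which is incompatible with the clades supported by the remaining characters; treating it as convergent (homoplasy) costs fewer steps than any alternative tree.
compound eyes (derived state '+') is shared by N and T — a synapomorphy uniting that clade.
Only F and H show the derived state '+' for spiracle pair III lost, supporting them as a clade.
Only F, H, J, and S show the derived state '+' for dermal ossicles, supporting them as a clade.
stipules present (derived state '+') is shared by F, H, and J — a synapomorphy uniting that clade.
Most parsimonious ingroup topology: ((((H,F),J),S),(T,N)).
H and J share a more recent common ancestor with each other than either does with S, so S is the least closely related of the three.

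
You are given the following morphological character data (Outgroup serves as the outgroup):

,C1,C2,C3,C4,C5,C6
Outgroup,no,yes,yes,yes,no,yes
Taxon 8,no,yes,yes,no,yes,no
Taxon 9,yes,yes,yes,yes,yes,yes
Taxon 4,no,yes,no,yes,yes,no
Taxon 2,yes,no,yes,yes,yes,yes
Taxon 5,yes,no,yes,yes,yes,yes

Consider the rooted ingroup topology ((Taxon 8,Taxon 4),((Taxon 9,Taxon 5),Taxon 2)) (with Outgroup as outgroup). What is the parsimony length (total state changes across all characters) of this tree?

Map each character onto ((Taxon 8,Taxon 4),((Taxon 9,Taxon 5),Taxon 2)) (rooted by Outgroup) and count the minimum state changes it requires (Fitch parsimony):
C1: 1; C2: 2; C3: 1; C4: 1; C5: 1; C6: 1.
Total tree length = 7.

7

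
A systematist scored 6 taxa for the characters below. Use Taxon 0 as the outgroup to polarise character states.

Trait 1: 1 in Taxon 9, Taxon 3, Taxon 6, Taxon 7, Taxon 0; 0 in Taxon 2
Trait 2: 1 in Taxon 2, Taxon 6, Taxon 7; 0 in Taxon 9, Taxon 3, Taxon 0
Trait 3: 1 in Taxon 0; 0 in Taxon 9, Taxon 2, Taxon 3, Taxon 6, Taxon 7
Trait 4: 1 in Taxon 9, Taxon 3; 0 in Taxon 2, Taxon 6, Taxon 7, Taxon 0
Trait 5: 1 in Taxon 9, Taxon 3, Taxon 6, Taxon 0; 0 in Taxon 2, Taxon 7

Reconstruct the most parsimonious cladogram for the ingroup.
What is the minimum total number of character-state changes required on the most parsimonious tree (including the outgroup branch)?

Character polarity is set by the outgroup: the derived state is whichever differs from the outgroup's state, so for Trait 1, Trait 3, Trait 5 the derived state is '0', and for the remaining characters it is '1'.
Trait 1: derived state '0' in Taxon 2 only — an autapomorphy, so it tells us nothing about relationships among taxa.
Trait 2 (derived state '1') is shared by Taxon 2, Taxon 6, and Taxon 7 — a synapomorphy uniting that clade.
All ingroup taxa share the derived state '0' for Trait 3; it defines the ingroup but does not resolve relationships within it.
Only Taxon 3 and Taxon 9 show the derived state '1' for Trait 4, supporting them as a clade.
Trait 5: derived state '0' in Taxon 2 and Taxon 7 only — synapomorphy for {Taxon 2, Taxon 7}.
Most parsimonious ingroup topology: ((Taxon 6,(Taxon 2,Taxon 7)),(Taxon 9,Taxon 3)).
Changes per character on this tree: Trait 1: 1; Trait 2: 1; Trait 3: 1; Trait 4: 1; Trait 5: 1.
Total = 5.

5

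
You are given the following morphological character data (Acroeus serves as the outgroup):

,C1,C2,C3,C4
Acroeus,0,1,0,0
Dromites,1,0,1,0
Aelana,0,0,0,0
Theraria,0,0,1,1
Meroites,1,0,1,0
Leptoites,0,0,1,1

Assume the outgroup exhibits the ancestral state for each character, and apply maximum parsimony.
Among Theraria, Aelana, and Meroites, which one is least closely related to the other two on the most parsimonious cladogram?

Aelana

Character polarity is set by the outgroup: the derived state is whichever differs from the outgroup's state, so for C2 the derived state is '0', and for the remaining characters it is '1'.
C1: derived state '1' in Dromites and Meroites only — synapomorphy for {Dromites, Meroites}.
All ingroup taxa share the derived state '0' for C2; it defines the ingroup but does not resolve relationships within it.
Only Dromites, Leptoites, Meroites, and Theraria show the derived state '1' for C3, supporting them as a clade.
C4: derived state '1' in Leptoites and Theraria only — synapomorphy for {Leptoites, Theraria}.
Most parsimonious ingroup topology: (((Dromites,Meroites),(Theraria,Leptoites)),Aelana).
Meroites and Theraria share a more recent common ancestor with each other than either does with Aelana, so Aelana is the least closely related of the three.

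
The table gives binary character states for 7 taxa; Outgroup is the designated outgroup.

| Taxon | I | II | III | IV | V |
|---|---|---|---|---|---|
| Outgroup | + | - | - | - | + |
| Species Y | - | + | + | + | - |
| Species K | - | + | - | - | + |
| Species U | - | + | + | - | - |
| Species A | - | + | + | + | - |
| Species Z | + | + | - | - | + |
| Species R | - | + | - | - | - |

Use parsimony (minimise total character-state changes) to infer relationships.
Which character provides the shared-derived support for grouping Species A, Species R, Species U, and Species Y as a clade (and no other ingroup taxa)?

Character polarity is set by the outgroup: the derived state is whichever differs from the outgroup's state, so for I, V the derived state is '-', and for the remaining characters it is '+'.
I: derived state '-' in Species A, Species K, Species R, Species U, and Species Y only — synapomorphy for {Species A, Species K, Species R, Species U, Species Y}.
II (derived state '+') is shared by all ingroup taxa — unites the whole ingroup.
III: derived state '+' in Species A, Species U, and Species Y only — synapomorphy for {Species A, Species U, Species Y}.
IV: derived state '+' in Species A and Species Y only — synapomorphy for {Species A, Species Y}.
V: derived state '-' in Species A, Species R, Species U, and Species Y only — synapomorphy for {Species A, Species R, Species U, Species Y}.
Most parsimonious ingroup topology: (((((Species Y,Species A),Species U),Species R),Species K),Species Z).
The clade {Species A, Species R, Species U, Species Y} is supported by V: its derived state '-' occurs in exactly those taxa and in no other taxon (including the outgroup).

V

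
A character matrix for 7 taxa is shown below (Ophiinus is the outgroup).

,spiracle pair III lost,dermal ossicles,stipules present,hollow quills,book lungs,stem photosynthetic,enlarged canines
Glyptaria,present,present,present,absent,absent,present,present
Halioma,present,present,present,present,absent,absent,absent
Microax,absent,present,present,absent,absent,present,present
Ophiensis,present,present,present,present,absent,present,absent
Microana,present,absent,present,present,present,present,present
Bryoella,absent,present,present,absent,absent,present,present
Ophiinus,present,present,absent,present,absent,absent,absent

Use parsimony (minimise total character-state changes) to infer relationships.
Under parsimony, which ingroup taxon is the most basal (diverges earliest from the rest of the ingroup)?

Character polarity is set by the outgroup: the derived state is whichever differs from the outgroup's state, so for spiracle pair III lost, dermal ossicles, hollow quills the derived state is 'absent', and for the remaining characters it is 'present'.
spiracle pair III lost: derived state 'absent' in Bryoella and Microax only — synapomorphy for {Bryoella, Microax}.
dermal ossicles (derived state 'absent') is unique to Microana (autapomorphy; uninformative for grouping).
stipules present (derived state 'present') is shared by all ingroup taxa — unites the whole ingroup.
hollow quills (derived state 'absent') is shared by Bryoella, Glyptaria, and Microax — a synapomorphy uniting that clade.
book lungs: derived state 'present' in Microana only — an autapomorphy, so it tells us nothing about relationships among taxa.
Only Bryoella, Glyptaria, Microana, Microax, and Ophiensis show the derived state 'present' for stem photosynthetic, supporting them as a clade.
enlarged canines (derived state 'present') is shared by Bryoella, Glyptaria, Microana, and Microax — a synapomorphy uniting that clade.
Most parsimonious ingroup topology: (((Microana,(Glyptaria,(Microax,Bryoella))),Ophiensis),Halioma).
Halioma is sister to the clade containing all other ingroup taxa, so it is the earliest-diverging (most basal) ingroup lineage.

Halioma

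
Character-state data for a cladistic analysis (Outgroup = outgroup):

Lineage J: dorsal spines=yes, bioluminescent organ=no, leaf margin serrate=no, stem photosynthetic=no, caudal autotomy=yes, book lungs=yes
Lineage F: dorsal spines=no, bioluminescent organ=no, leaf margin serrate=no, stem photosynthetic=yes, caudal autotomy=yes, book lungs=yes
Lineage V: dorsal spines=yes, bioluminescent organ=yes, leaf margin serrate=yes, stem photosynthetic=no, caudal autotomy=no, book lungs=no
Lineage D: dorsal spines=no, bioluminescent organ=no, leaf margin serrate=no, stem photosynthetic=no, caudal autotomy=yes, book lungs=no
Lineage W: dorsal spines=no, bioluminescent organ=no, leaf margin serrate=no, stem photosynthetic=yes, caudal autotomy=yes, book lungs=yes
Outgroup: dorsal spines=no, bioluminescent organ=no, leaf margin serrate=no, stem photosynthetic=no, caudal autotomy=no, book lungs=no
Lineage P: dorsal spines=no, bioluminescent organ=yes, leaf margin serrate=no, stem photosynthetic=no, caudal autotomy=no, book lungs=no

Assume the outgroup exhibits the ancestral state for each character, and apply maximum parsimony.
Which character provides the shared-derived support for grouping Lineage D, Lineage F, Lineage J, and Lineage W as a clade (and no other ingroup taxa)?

caudal autotomy

The outgroup has state 'no' for every character, so 'yes' is the derived state throughout.
dorsal spines (state 'yes') occurs in Lineage J and Lineage V but conflicts with the nesting implied by the other characters — most parsimoniously interpreted as homoplasy.
bioluminescent organ (derived state 'yes') is shared by Lineage P and Lineage V — a synapomorphy uniting that clade.
leaf margin serrate (derived state 'yes') is unique to Lineage V (autapomorphy; uninformative for grouping).
Only Lineage F and Lineage W show the derived state 'yes' for stem photosynthetic, supporting them as a clade.
Only Lineage D, Lineage F, Lineage J, and Lineage W show the derived state 'yes' for caudal autotomy, supporting them as a clade.
book lungs (derived state 'yes') is shared by Lineage F, Lineage J, and Lineage W — a synapomorphy uniting that clade.
Most parsimonious ingroup topology: ((((Lineage W,Lineage F),Lineage J),Lineage D),(Lineage V,Lineage P)).
The clade {Lineage D, Lineage F, Lineage J, Lineage W} is supported by caudal autotomy: its derived state 'yes' occurs in exactly those taxa and in no other taxon (including the outgroup).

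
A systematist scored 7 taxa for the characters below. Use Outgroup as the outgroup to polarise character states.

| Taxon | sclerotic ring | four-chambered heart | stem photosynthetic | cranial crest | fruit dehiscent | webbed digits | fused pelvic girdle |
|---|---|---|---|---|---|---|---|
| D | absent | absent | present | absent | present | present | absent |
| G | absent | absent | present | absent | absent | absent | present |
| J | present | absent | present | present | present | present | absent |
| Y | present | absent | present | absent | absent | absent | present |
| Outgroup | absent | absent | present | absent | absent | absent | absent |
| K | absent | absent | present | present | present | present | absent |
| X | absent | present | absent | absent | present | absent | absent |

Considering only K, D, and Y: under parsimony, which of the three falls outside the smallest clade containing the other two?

Y

Character polarity is set by the outgroup: the derived state is whichever differs from the outgroup's state, so for stem photosynthetic the derived state is 'absent', and for the remaining characters it is 'present'.
sclerotic ring (state 'present') occurs in J and Y but conflicts with the nesting implied by the other characters — most parsimoniously interpreted as homoplasy.
four-chambered heart: derived state 'present' in X only — an autapomorphy, so it tells us nothing about relationships among taxa.
stem photosynthetic (derived state 'absent') is unique to X (autapomorphy; uninformative for grouping).
Only J and K show the derived state 'present' for cranial crest, supporting them as a clade.
fruit dehiscent (derived state 'present') is shared by D, J, K, and X — a synapomorphy uniting that clade.
webbed digits: derived state 'present' in D, J, and K only — synapomorphy for {D, J, K}.
Only G and Y show the derived state 'present' for fused pelvic girdle, supporting them as a clade.
Most parsimonious ingroup topology: ((G,Y),(((K,J),D),X)).
K and D share a more recent common ancestor with each other than either does with Y, so Y is the least closely related of the three.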